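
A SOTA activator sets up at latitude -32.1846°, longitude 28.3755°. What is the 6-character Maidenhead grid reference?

Add 180° to longitude and 90° to latitude: 208.3755, 57.8154.
Field: lon ⌊208.3755/20⌋ = 10 → K; lat ⌊57.8154/10⌋ = 5 → F.
Square: lon ⌊8.3755/2⌋ = 4; lat ⌊7.8154/1⌋ = 7.
Subsquare: lon ⌊0.3755/0.0833333⌋ = 4 → e; lat ⌊0.8154/0.0416667⌋ = 19 → t.

KF47et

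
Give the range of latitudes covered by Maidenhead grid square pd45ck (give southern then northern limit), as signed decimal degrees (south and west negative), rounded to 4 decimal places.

Field P=15, D=3: +15·20° lon, +3·10° lat → SW at lon 120°, lat -60°.
Square 4, 5: +4·2° lon, +5·1° lat → SW at lon 128°, lat -55°.
Subsquare c=2, k=10: +2·0.0833333° lon, +10·0.0416667° lat → SW at lon 128.167°, lat -54.5833°.
Cell spans 0.0833333° lon × 0.0416667° lat.
south -54.5833, north -54.5417.

-54.5833, -54.5417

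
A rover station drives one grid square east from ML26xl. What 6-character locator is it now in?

Longitude subsquare x = 23; +1 → 24, wraps to 0 = a, carry into square.
Longitude square 2; +1 → 3.
The latitude characters are unchanged.

ML36al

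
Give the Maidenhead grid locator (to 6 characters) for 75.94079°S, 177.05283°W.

AB14lb

Offset from 180°W / 90°S: lon 2.9472°, lat 14.0592°.
Field: 2.9472/20 → 0 → A, 14.0592/10 → 1 → B; chars AB.
Square: 2.9472/2 → 1, 4.0592/1 → 4; chars 14.
Subsquare: 0.9472/0.0833333 → 11 → l, 0.0592/0.0416667 → 1 → b; chars lb.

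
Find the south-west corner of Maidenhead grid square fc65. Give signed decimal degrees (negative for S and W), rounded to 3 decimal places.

Field F=5, C=2: +5·20° lon, +2·10° lat → SW at lon -80°, lat -70°.
Square 6, 5: +6·2° lon, +5·1° lat → SW at lon -68°, lat -65°.
latitude -65.000, longitude -68.000.

-65.000, -68.000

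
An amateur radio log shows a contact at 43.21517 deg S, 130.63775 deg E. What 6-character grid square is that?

Shift to the Maidenhead origin (180°W, 90°S): lon 310.6377, lat 46.7848.
Field (20°×10°, letters A–R): lon ⌊310.6377/20⌋ = 15 → P; lat ⌊46.7848/10⌋ = 4 → E.
Square (2°×1°, digits 0–9): lon ⌊10.6377/2⌋ = 5; lat ⌊6.7848/1⌋ = 6.
Subsquare (5′×2.5′, letters a–x): lon ⌊0.6377/0.0833333⌋ = 7 → h; lat ⌊0.7848/0.0416667⌋ = 18 → s.

PE56hs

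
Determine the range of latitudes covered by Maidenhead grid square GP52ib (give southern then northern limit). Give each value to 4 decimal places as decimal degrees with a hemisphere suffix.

Field G=6, P=15: +6·20° lon, +15·10° lat → SW at lon -60°, lat 60°.
Square 5, 2: +5·2° lon, +2·1° lat → SW at lon -50°, lat 62°.
Subsquare i=8, b=1: +8·0.0833333° lon, +1·0.0416667° lat → SW at lon -49.3333°, lat 62.0417°.
Cell spans 0.0833333° lon × 0.0416667° lat.
south 62.0417° N, north 62.0833° N.

62.0417° N, 62.0833° N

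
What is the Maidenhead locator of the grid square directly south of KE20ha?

Latitude subsquare a = 0; −1 → -1, wraps to 23 = x, carry into square.
Latitude square 0; −1 → -1, wraps to 9, carry into field.
Latitude field E = 4; −1 → 3 = D.
The longitude characters are unchanged.

KD29hx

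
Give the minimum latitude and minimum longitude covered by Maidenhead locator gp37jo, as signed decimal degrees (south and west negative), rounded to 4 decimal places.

67.5833, -53.2500

Field G=6, P=15: +6·20° lon, +15·10° lat → SW at lon -60°, lat 60°.
Square 3, 7: +3·2° lon, +7·1° lat → SW at lon -54°, lat 67°.
Subsquare j=9, o=14: +9·0.0833333° lon, +14·0.0416667° lat → SW at lon -53.25°, lat 67.5833°.
latitude 67.5833, longitude -53.2500.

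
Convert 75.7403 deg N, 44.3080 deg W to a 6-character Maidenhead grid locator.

Offset from 180°W / 90°S: lon 135.6920°, lat 165.7403°.
Field: lon ⌊135.6920/20⌋ = 6 → G; lat ⌊165.7403/10⌋ = 16 → Q.
Square: lon ⌊15.6920/2⌋ = 7; lat ⌊5.7403/1⌋ = 5.
Subsquare: lon ⌊1.6920/0.0833333⌋ = 20 → u; lat ⌊0.7403/0.0416667⌋ = 17 → r.

GQ75ur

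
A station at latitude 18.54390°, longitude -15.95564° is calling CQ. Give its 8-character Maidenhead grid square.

Shift to the Maidenhead origin (180°W, 90°S): lon 164.04436, lat 108.54390.
Field: 164.04436/20 → 8 → I, 108.54390/10 → 10 → K; chars IK.
Square: 4.04436/2 → 2, 8.54390/1 → 8; chars 28.
Subsquare: 0.04436/0.0833333 → 0 → a, 0.54390/0.0416667 → 13 → n; chars an.
Extended square: 0.04436/0.00833333 → 5, 0.00223/0.00416667 → 0; chars 50.

IK28an50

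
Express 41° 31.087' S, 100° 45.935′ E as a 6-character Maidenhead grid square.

Offset from 180°W / 90°S: lon 280.7656°, lat 48.4819°.
Field (20°×10°, letters A–R): 280.7656/20 → 14 → O, 48.4819/10 → 4 → E; chars OE.
Square (2°×1°, digits 0–9): 0.7656/2 → 0, 8.4819/1 → 8; chars 08.
Subsquare (5′×2.5′, letters a–x): 0.7656/0.0833333 → 9 → j, 0.4819/0.0416667 → 11 → l; chars jl.

OE08jl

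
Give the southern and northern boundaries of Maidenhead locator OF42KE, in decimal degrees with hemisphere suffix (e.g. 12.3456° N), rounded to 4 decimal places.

37.8333° S, 37.7917° S

Field O=14, F=5: +14·20° lon, +5·10° lat → SW at lon 100°, lat -40°.
Square 4, 2: +4·2° lon, +2·1° lat → SW at lon 108°, lat -38°.
Subsquare k=10, e=4: +10·0.0833333° lon, +4·0.0416667° lat → SW at lon 108.833°, lat -37.8333°.
Cell spans 0.0833333° lon × 0.0416667° lat.
south 37.8333° S, north 37.7917° S.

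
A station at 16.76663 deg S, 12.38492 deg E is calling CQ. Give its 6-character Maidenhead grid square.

Offset from 180°W / 90°S: lon 192.3849°, lat 73.2334°.
Field: lon ⌊192.3849/20⌋ = 9 → J; lat ⌊73.2334/10⌋ = 7 → H.
Square: lon ⌊12.3849/2⌋ = 6; lat ⌊3.2334/1⌋ = 3.
Subsquare: lon ⌊0.3849/0.0833333⌋ = 4 → e; lat ⌊0.2334/0.0416667⌋ = 5 → f.

JH63ef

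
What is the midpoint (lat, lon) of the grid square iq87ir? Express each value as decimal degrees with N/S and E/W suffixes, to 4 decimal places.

77.7292° N, 3.2917° W

Field I=8, Q=16: +8·20° lon, +16·10° lat → SW at lon -20°, lat 70°.
Square 8, 7: +8·2° lon, +7·1° lat → SW at lon -4°, lat 77°.
Subsquare i=8, r=17: +8·0.0833333° lon, +17·0.0416667° lat → SW at lon -3.33333°, lat 77.7083°.
Cell spans 0.0833333° lon × 0.0416667° lat. Centre is SW corner plus half of each.
latitude 77.7292° N, longitude 3.2917° W.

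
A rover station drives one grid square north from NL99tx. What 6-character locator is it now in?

Latitude subsquare x = 23; +1 → 24, wraps to 0 = a, carry into square.
Latitude square 9; +1 → 10, wraps to 0, carry into field.
Latitude field L = 11; +1 → 12 = M.
The longitude characters are unchanged.

NM90ta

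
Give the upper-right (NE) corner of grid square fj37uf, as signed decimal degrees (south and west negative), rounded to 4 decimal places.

7.2500, -72.2500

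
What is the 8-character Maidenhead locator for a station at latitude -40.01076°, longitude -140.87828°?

Offset from 180°W / 90°S: lon 39.12172°, lat 49.98924°.
Field: lon ⌊39.12172/20⌋ = 1 → B; lat ⌊49.98924/10⌋ = 4 → E.
Square: lon ⌊19.12172/2⌋ = 9; lat ⌊9.98924/1⌋ = 9.
Subsquare: lon ⌊1.12172/0.0833333⌋ = 13 → n; lat ⌊0.98924/0.0416667⌋ = 23 → x.
Extended square: lon ⌊0.03839/0.00833333⌋ = 4; lat ⌊0.03091/0.00416667⌋ = 7.

BE99nx47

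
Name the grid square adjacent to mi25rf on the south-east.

MI25se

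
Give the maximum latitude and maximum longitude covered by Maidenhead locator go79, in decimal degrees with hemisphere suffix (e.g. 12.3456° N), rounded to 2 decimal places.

Field G=6, O=14: +6·20° lon, +14·10° lat → SW at lon -60°, lat 50°.
Square 7, 9: +7·2° lon, +9·1° lat → SW at lon -46°, lat 59°.
Cell spans 2° lon × 1° lat. NE corner is SW corner plus one full cell.
latitude 60.00° N, longitude 44.00° W.

60.00° N, 44.00° W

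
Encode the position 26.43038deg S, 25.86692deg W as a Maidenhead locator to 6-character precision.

Add 180° to longitude and 90° to latitude: 154.1331, 63.5696.
Field: 154.1331/20 → 7 → H, 63.5696/10 → 6 → G; chars HG.
Square: 14.1331/2 → 7, 3.5696/1 → 3; chars 73.
Subsquare: 0.1331/0.0833333 → 1 → b, 0.5696/0.0416667 → 13 → n; chars bn.

HG73bn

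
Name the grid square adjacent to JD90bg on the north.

Latitude subsquare g = 6; +1 → 7 = h.
The longitude characters are unchanged.

JD90bh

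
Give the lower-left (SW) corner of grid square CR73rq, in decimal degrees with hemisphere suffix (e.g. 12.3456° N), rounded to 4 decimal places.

Field C=2, R=17: +2·20° lon, +17·10° lat → SW at lon -140°, lat 80°.
Square 7, 3: +7·2° lon, +3·1° lat → SW at lon -126°, lat 83°.
Subsquare r=17, q=16: +17·0.0833333° lon, +16·0.0416667° lat → SW at lon -124.583°, lat 83.6667°.
latitude 83.6667° N, longitude 124.5833° W.

83.6667° N, 124.5833° W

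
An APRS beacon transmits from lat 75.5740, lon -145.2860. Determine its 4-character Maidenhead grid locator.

Offset from 180°W / 90°S: lon 34.71°, lat 165.57°.
Field: 34.71/20 → 1 → B, 165.57/10 → 16 → Q; chars BQ.
Square: 14.71/2 → 7, 5.57/1 → 5; chars 75.

BQ75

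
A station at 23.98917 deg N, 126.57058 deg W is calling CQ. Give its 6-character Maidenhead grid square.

Offset from 180°W / 90°S: lon 53.4294°, lat 113.9892°.
Field (20°×10°, letters A–R): lon ⌊53.4294/20⌋ = 2 → C; lat ⌊113.9892/10⌋ = 11 → L.
Square (2°×1°, digits 0–9): lon ⌊13.4294/2⌋ = 6; lat ⌊3.9892/1⌋ = 3.
Subsquare (5′×2.5′, letters a–x): lon ⌊1.4294/0.0833333⌋ = 17 → r; lat ⌊0.9892/0.0416667⌋ = 23 → x.

CL63rx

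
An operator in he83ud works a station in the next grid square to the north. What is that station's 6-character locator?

Latitude subsquare d = 3; +1 → 4 = e.
The longitude characters are unchanged.

HE83ue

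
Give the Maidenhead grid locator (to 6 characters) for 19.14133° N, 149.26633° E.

QK49pd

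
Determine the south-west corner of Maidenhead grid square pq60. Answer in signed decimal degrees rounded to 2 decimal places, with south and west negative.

Field P=15, Q=16: +15·20° lon, +16·10° lat → SW at lon 120°, lat 70°.
Square 6, 0: +6·2° lon, +0·1° lat → SW at lon 132°, lat 70°.
latitude 70.00, longitude 132.00.

70.00, 132.00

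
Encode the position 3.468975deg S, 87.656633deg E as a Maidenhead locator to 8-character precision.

NI36tm87

Shift to the Maidenhead origin (180°W, 90°S): lon 267.65663, lat 86.53102.
Field: 267.65663/20 → 13 → N, 86.53102/10 → 8 → I; chars NI.
Square: 7.65663/2 → 3, 6.53102/1 → 6; chars 36.
Subsquare: 1.65663/0.0833333 → 19 → t, 0.53102/0.0416667 → 12 → m; chars tm.
Extended square: 0.07330/0.00833333 → 8, 0.03102/0.00416667 → 7; chars 87.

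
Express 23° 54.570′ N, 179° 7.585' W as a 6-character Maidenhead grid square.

AL03kv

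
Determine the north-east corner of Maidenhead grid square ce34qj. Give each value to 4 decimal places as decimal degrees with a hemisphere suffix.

45.5833° S, 132.5833° W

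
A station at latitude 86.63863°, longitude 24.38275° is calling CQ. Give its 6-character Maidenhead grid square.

Add 180° to longitude and 90° to latitude: 204.3827, 176.6386.
Field (20°×10°, letters A–R): lon ⌊204.3827/20⌋ = 10 → K; lat ⌊176.6386/10⌋ = 17 → R.
Square (2°×1°, digits 0–9): lon ⌊4.3827/2⌋ = 2; lat ⌊6.6386/1⌋ = 6.
Subsquare (5′×2.5′, letters a–x): lon ⌊0.3827/0.0833333⌋ = 4 → e; lat ⌊0.6386/0.0416667⌋ = 15 → p.

KR26ep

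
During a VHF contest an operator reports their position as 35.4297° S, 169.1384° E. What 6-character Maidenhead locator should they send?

RF44nn

Offset from 180°W / 90°S: lon 349.1384°, lat 54.5703°.
Field: lon ⌊349.1384/20⌋ = 17 → R; lat ⌊54.5703/10⌋ = 5 → F.
Square: lon ⌊9.1384/2⌋ = 4; lat ⌊4.5703/1⌋ = 4.
Subsquare: lon ⌊1.1384/0.0833333⌋ = 13 → n; lat ⌊0.5703/0.0416667⌋ = 13 → n.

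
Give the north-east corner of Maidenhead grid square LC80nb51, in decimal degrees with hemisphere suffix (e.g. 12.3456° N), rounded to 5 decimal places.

69.95000° S, 57.13333° E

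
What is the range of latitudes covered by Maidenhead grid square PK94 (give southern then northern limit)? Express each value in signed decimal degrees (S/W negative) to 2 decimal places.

14.00, 15.00

Field P=15, K=10: +15·20° lon, +10·10° lat → SW at lon 120°, lat 10°.
Square 9, 4: +9·2° lon, +4·1° lat → SW at lon 138°, lat 14°.
Cell spans 2° lon × 1° lat.
south 14.00, north 15.00.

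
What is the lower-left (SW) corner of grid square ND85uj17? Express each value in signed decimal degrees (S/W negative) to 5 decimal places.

-54.59583, 97.67500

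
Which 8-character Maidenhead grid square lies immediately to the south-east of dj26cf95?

DJ26df04

Longitude extended square 9; +1 → 10, wraps to 0, carry into subsquare.
Longitude subsquare c = 2; +1 → 3 = d.
Latitude extended square 5; −1 → 4.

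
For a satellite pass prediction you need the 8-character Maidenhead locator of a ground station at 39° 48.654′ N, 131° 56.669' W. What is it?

CM49at64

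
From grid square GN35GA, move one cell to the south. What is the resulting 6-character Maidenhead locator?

GN34gx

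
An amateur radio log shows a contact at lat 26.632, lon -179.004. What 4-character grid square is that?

Offset from 180°W / 90°S: lon 1.00°, lat 116.63°.
Field: 1.00/20 → 0 → A, 116.63/10 → 11 → L; chars AL.
Square: 1.00/2 → 0, 6.63/1 → 6; chars 06.

AL06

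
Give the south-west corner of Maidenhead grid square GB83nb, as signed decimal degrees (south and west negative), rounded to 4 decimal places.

Field G=6, B=1: +6·20° lon, +1·10° lat → SW at lon -60°, lat -80°.
Square 8, 3: +8·2° lon, +3·1° lat → SW at lon -44°, lat -77°.
Subsquare n=13, b=1: +13·0.0833333° lon, +1·0.0416667° lat → SW at lon -42.9167°, lat -76.9583°.
latitude -76.9583, longitude -42.9167.

-76.9583, -42.9167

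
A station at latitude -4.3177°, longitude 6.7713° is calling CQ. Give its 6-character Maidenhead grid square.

JI35jq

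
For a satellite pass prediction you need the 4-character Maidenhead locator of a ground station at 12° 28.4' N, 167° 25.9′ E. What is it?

RK32

Offset from 180°W / 90°S: lon 347.43°, lat 102.47°.
Field: 347.43/20 → 17 → R, 102.47/10 → 10 → K; chars RK.
Square: 7.43/2 → 3, 2.47/1 → 2; chars 32.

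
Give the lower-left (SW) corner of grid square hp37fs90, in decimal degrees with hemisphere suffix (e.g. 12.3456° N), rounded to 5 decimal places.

Field H=7, P=15: +7·20° lon, +15·10° lat → SW at lon -40°, lat 60°.
Square 3, 7: +3·2° lon, +7·1° lat → SW at lon -34°, lat 67°.
Subsquare f=5, s=18: +5·0.0833333° lon, +18·0.0416667° lat → SW at lon -33.5833°, lat 67.75°.
Extended square 9, 0: +9·0.00833333° lon, +0·0.00416667° lat → SW at lon -33.5083°, lat 67.75°.
latitude 67.75000° N, longitude 33.50833° W.

67.75000° N, 33.50833° W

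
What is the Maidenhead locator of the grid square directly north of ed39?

EE30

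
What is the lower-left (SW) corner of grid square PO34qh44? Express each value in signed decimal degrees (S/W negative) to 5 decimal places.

54.30833, 127.36667

Field P=15, O=14: +15·20° lon, +14·10° lat → SW at lon 120°, lat 50°.
Square 3, 4: +3·2° lon, +4·1° lat → SW at lon 126°, lat 54°.
Subsquare q=16, h=7: +16·0.0833333° lon, +7·0.0416667° lat → SW at lon 127.333°, lat 54.2917°.
Extended square 4, 4: +4·0.00833333° lon, +4·0.00416667° lat → SW at lon 127.367°, lat 54.3083°.
latitude 54.30833, longitude 127.36667.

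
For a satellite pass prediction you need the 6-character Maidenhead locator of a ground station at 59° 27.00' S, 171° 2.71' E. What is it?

Add 180° to longitude and 90° to latitude: 351.0452, 30.5500.
Field: lon ⌊351.0452/20⌋ = 17 → R; lat ⌊30.5500/10⌋ = 3 → D.
Square: lon ⌊11.0452/2⌋ = 5; lat ⌊0.5500/1⌋ = 0.
Subsquare: lon ⌊1.0452/0.0833333⌋ = 12 → m; lat ⌊0.5500/0.0416667⌋ = 13 → n.

RD50mn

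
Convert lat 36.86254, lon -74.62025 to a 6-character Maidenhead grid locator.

FM26qu

Add 180° to longitude and 90° to latitude: 105.3798, 126.8625.
Field (20°×10°, letters A–R): 105.3798/20 → 5 → F, 126.8625/10 → 12 → M; chars FM.
Square (2°×1°, digits 0–9): 5.3798/2 → 2, 6.8625/1 → 6; chars 26.
Subsquare (5′×2.5′, letters a–x): 1.3798/0.0833333 → 16 → q, 0.8625/0.0416667 → 20 → u; chars qu.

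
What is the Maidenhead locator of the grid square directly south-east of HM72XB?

Longitude subsquare x = 23; +1 → 24, wraps to 0 = a, carry into square.
Longitude square 7; +1 → 8.
Latitude subsquare b = 1; −1 → 0 = a.

HM82aa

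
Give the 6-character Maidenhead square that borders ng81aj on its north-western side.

NG71xk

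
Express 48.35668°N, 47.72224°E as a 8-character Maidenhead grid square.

LN38ui65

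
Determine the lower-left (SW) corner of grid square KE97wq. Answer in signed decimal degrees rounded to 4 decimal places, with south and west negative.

-42.3333, 39.8333

Field K=10, E=4: +10·20° lon, +4·10° lat → SW at lon 20°, lat -50°.
Square 9, 7: +9·2° lon, +7·1° lat → SW at lon 38°, lat -43°.
Subsquare w=22, q=16: +22·0.0833333° lon, +16·0.0416667° lat → SW at lon 39.8333°, lat -42.3333°.
latitude -42.3333, longitude 39.8333.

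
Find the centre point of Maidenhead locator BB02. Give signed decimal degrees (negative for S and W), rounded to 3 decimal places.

-77.500, -159.000

Field B=1, B=1: +1·20° lon, +1·10° lat → SW at lon -160°, lat -80°.
Square 0, 2: +0·2° lon, +2·1° lat → SW at lon -160°, lat -78°.
Cell spans 2° lon × 1° lat. Centre is SW corner plus half of each.
latitude -77.500, longitude -159.000.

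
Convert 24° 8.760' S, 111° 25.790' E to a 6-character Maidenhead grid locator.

OG55ru

Shift to the Maidenhead origin (180°W, 90°S): lon 291.4298, lat 65.8540.
Field: 291.4298/20 → 14 → O, 65.8540/10 → 6 → G; chars OG.
Square: 11.4298/2 → 5, 5.8540/1 → 5; chars 55.
Subsquare: 1.4298/0.0833333 → 17 → r, 0.8540/0.0416667 → 20 → u; chars ru.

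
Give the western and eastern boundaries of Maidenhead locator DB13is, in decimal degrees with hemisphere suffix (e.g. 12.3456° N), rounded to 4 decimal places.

117.3333° W, 117.2500° W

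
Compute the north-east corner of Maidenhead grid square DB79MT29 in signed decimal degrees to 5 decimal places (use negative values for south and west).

-70.16667, -104.97500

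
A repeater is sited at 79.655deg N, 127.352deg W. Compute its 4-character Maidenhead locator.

Shift to the Maidenhead origin (180°W, 90°S): lon 52.65, lat 169.66.
Field: lon ⌊52.65/20⌋ = 2 → C; lat ⌊169.66/10⌋ = 16 → Q.
Square: lon ⌊12.65/2⌋ = 6; lat ⌊9.66/1⌋ = 9.

CQ69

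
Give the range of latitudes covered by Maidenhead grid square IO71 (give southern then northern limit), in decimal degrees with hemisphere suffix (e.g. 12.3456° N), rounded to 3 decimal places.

Field I=8, O=14: +8·20° lon, +14·10° lat → SW at lon -20°, lat 50°.
Square 7, 1: +7·2° lon, +1·1° lat → SW at lon -6°, lat 51°.
Cell spans 2° lon × 1° lat.
south 51.000° N, north 52.000° N.

51.000° N, 52.000° N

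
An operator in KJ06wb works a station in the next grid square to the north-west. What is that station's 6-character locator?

Longitude subsquare w = 22; −1 → 21 = v.
Latitude subsquare b = 1; +1 → 2 = c.

KJ06vc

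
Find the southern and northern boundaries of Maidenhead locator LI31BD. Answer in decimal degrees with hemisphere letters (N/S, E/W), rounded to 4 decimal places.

8.8750° S, 8.8333° S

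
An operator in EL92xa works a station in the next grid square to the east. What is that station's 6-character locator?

FL02aa

Longitude subsquare x = 23; +1 → 24, wraps to 0 = a, carry into square.
Longitude square 9; +1 → 10, wraps to 0, carry into field.
Longitude field E = 4; +1 → 5 = F.
The latitude characters are unchanged.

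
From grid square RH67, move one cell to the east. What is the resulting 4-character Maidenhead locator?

Longitude square 6; +1 → 7.
The latitude characters are unchanged.

RH77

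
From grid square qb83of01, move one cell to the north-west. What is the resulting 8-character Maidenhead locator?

QB83nf92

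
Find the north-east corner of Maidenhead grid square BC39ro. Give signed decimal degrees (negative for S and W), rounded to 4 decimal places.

-60.3750, -152.5000

Field B=1, C=2: +1·20° lon, +2·10° lat → SW at lon -160°, lat -70°.
Square 3, 9: +3·2° lon, +9·1° lat → SW at lon -154°, lat -61°.
Subsquare r=17, o=14: +17·0.0833333° lon, +14·0.0416667° lat → SW at lon -152.583°, lat -60.4167°.
Cell spans 0.0833333° lon × 0.0416667° lat. NE corner is SW corner plus one full cell.
latitude -60.3750, longitude -152.5000.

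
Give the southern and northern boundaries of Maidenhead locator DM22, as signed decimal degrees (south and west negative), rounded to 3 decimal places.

Field D=3, M=12: +3·20° lon, +12·10° lat → SW at lon -120°, lat 30°.
Square 2, 2: +2·2° lon, +2·1° lat → SW at lon -116°, lat 32°.
Cell spans 2° lon × 1° lat.
south 32.000, north 33.000.

32.000, 33.000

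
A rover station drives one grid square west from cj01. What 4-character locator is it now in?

Longitude square 0; −1 → -1, wraps to 9, carry into field.
Longitude field C = 2; −1 → 1 = B.
The latitude characters are unchanged.

BJ91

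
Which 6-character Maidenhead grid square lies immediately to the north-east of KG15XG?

Longitude subsquare x = 23; +1 → 24, wraps to 0 = a, carry into square.
Longitude square 1; +1 → 2.
Latitude subsquare g = 6; +1 → 7 = h.

KG25ah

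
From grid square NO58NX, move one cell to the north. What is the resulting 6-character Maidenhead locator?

Latitude subsquare x = 23; +1 → 24, wraps to 0 = a, carry into square.
Latitude square 8; +1 → 9.
The longitude characters are unchanged.

NO59na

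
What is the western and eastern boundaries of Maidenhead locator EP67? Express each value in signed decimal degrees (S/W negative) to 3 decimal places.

Field E=4, P=15: +4·20° lon, +15·10° lat → SW at lon -100°, lat 60°.
Square 6, 7: +6·2° lon, +7·1° lat → SW at lon -88°, lat 67°.
Cell spans 2° lon × 1° lat.
west -88.000, east -86.000.

-88.000, -86.000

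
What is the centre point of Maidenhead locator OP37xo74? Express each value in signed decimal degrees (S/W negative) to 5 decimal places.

Field O=14, P=15: +14·20° lon, +15·10° lat → SW at lon 100°, lat 60°.
Square 3, 7: +3·2° lon, +7·1° lat → SW at lon 106°, lat 67°.
Subsquare x=23, o=14: +23·0.0833333° lon, +14·0.0416667° lat → SW at lon 107.917°, lat 67.5833°.
Extended square 7, 4: +7·0.00833333° lon, +4·0.00416667° lat → SW at lon 107.975°, lat 67.6°.
Cell spans 0.00833333° lon × 0.00416667° lat. Centre is SW corner plus half of each.
latitude 67.60208, longitude 107.97917.

67.60208, 107.97917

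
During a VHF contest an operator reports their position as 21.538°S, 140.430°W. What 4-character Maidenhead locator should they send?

Add 180° to longitude and 90° to latitude: 39.57, 68.46.
Field (20°×10°, letters A–R): 39.57/20 → 1 → B, 68.46/10 → 6 → G; chars BG.
Square (2°×1°, digits 0–9): 19.57/2 → 9, 8.46/1 → 8; chars 98.

BG98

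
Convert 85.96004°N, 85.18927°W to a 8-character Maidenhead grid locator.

Offset from 180°W / 90°S: lon 94.81073°, lat 175.96004°.
Field: lon ⌊94.81073/20⌋ = 4 → E; lat ⌊175.96004/10⌋ = 17 → R.
Square: lon ⌊14.81073/2⌋ = 7; lat ⌊5.96004/1⌋ = 5.
Subsquare: lon ⌊0.81073/0.0833333⌋ = 9 → j; lat ⌊0.96004/0.0416667⌋ = 23 → x.
Extended square: lon ⌊0.06073/0.00833333⌋ = 7; lat ⌊0.00171/0.00416667⌋ = 0.

ER75jx70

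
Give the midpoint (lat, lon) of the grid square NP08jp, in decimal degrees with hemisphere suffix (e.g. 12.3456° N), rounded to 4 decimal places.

68.6458° N, 80.7917° E

Field N=13, P=15: +13·20° lon, +15·10° lat → SW at lon 80°, lat 60°.
Square 0, 8: +0·2° lon, +8·1° lat → SW at lon 80°, lat 68°.
Subsquare j=9, p=15: +9·0.0833333° lon, +15·0.0416667° lat → SW at lon 80.75°, lat 68.625°.
Cell spans 0.0833333° lon × 0.0416667° lat. Centre is SW corner plus half of each.
latitude 68.6458° N, longitude 80.7917° E.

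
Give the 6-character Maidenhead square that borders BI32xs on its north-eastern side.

Longitude subsquare x = 23; +1 → 24, wraps to 0 = a, carry into square.
Longitude square 3; +1 → 4.
Latitude subsquare s = 18; +1 → 19 = t.

BI42at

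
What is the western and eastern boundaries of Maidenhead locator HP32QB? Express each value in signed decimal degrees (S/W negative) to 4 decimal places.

-32.6667, -32.5833

Field H=7, P=15: +7·20° lon, +15·10° lat → SW at lon -40°, lat 60°.
Square 3, 2: +3·2° lon, +2·1° lat → SW at lon -34°, lat 62°.
Subsquare q=16, b=1: +16·0.0833333° lon, +1·0.0416667° lat → SW at lon -32.6667°, lat 62.0417°.
Cell spans 0.0833333° lon × 0.0416667° lat.
west -32.6667, east -32.5833.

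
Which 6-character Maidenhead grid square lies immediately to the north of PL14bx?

Latitude subsquare x = 23; +1 → 24, wraps to 0 = a, carry into square.
Latitude square 4; +1 → 5.
The longitude characters are unchanged.

PL15ba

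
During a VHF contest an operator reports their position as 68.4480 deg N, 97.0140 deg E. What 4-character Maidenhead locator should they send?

NP88

Shift to the Maidenhead origin (180°W, 90°S): lon 277.01, lat 158.45.
Field: 277.01/20 → 13 → N, 158.45/10 → 15 → P; chars NP.
Square: 17.01/2 → 8, 8.45/1 → 8; chars 88.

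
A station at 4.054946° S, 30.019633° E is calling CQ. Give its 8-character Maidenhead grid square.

KI55aw26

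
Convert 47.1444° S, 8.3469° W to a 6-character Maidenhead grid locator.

IE52tu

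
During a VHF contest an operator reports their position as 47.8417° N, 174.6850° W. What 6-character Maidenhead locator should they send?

Offset from 180°W / 90°S: lon 5.3150°, lat 137.8417°.
Field: lon ⌊5.3150/20⌋ = 0 → A; lat ⌊137.8417/10⌋ = 13 → N.
Square: lon ⌊5.3150/2⌋ = 2; lat ⌊7.8417/1⌋ = 7.
Subsquare: lon ⌊1.3150/0.0833333⌋ = 15 → p; lat ⌊0.8417/0.0416667⌋ = 20 → u.

AN27pu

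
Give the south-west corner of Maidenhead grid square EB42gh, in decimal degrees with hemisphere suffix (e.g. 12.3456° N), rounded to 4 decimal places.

77.7083° S, 91.5000° W

Field E=4, B=1: +4·20° lon, +1·10° lat → SW at lon -100°, lat -80°.
Square 4, 2: +4·2° lon, +2·1° lat → SW at lon -92°, lat -78°.
Subsquare g=6, h=7: +6·0.0833333° lon, +7·0.0416667° lat → SW at lon -91.5°, lat -77.7083°.
latitude 77.7083° S, longitude 91.5000° W.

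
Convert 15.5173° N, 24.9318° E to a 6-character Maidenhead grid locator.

KK25lm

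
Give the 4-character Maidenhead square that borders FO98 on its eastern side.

Longitude square 9; +1 → 10, wraps to 0, carry into field.
Longitude field F = 5; +1 → 6 = G.
The latitude characters are unchanged.

GO08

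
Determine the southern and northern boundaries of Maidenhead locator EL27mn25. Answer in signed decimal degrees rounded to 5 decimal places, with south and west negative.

27.56250, 27.56667

Field E=4, L=11: +4·20° lon, +11·10° lat → SW at lon -100°, lat 20°.
Square 2, 7: +2·2° lon, +7·1° lat → SW at lon -96°, lat 27°.
Subsquare m=12, n=13: +12·0.0833333° lon, +13·0.0416667° lat → SW at lon -95°, lat 27.5417°.
Extended square 2, 5: +2·0.00833333° lon, +5·0.00416667° lat → SW at lon -94.9833°, lat 27.5625°.
Cell spans 0.00833333° lon × 0.00416667° lat.
south 27.56250, north 27.56667.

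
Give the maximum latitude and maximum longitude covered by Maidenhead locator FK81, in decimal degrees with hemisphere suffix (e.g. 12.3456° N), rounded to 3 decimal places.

12.000° N, 62.000° W

Field F=5, K=10: +5·20° lon, +10·10° lat → SW at lon -80°, lat 10°.
Square 8, 1: +8·2° lon, +1·1° lat → SW at lon -64°, lat 11°.
Cell spans 2° lon × 1° lat. NE corner is SW corner plus one full cell.
latitude 12.000° N, longitude 62.000° W.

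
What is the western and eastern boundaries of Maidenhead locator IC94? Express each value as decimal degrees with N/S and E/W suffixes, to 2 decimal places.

2.00° W, 0.00° E

Field I=8, C=2: +8·20° lon, +2·10° lat → SW at lon -20°, lat -70°.
Square 9, 4: +9·2° lon, +4·1° lat → SW at lon -2°, lat -66°.
Cell spans 2° lon × 1° lat.
west 2.00° W, east 0.00° E.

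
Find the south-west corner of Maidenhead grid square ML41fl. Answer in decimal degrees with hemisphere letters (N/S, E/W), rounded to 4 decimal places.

Field M=12, L=11: +12·20° lon, +11·10° lat → SW at lon 60°, lat 20°.
Square 4, 1: +4·2° lon, +1·1° lat → SW at lon 68°, lat 21°.
Subsquare f=5, l=11: +5·0.0833333° lon, +11·0.0416667° lat → SW at lon 68.4167°, lat 21.4583°.
latitude 21.4583° N, longitude 68.4167° E.

21.4583° N, 68.4167° E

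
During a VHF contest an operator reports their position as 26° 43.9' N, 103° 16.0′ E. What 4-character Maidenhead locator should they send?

Add 180° to longitude and 90° to latitude: 283.27, 116.73.
Field: lon ⌊283.27/20⌋ = 14 → O; lat ⌊116.73/10⌋ = 11 → L.
Square: lon ⌊3.27/2⌋ = 1; lat ⌊6.73/1⌋ = 6.

OL16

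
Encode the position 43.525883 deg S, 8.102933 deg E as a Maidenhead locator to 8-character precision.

Shift to the Maidenhead origin (180°W, 90°S): lon 188.10293, lat 46.47412.
Field: lon ⌊188.10293/20⌋ = 9 → J; lat ⌊46.47412/10⌋ = 4 → E.
Square: lon ⌊8.10293/2⌋ = 4; lat ⌊6.47412/1⌋ = 6.
Subsquare: lon ⌊0.10293/0.0833333⌋ = 1 → b; lat ⌊0.47412/0.0416667⌋ = 11 → l.
Extended square: lon ⌊0.01960/0.00833333⌋ = 2; lat ⌊0.01578/0.00416667⌋ = 3.

JE46bl23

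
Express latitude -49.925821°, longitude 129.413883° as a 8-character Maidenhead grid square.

Add 180° to longitude and 90° to latitude: 309.41388, 40.07418.
Field: 309.41388/20 → 15 → P, 40.07418/10 → 4 → E; chars PE.
Square: 9.41388/2 → 4, 0.07418/1 → 0; chars 40.
Subsquare: 1.41388/0.0833333 → 16 → q, 0.07418/0.0416667 → 1 → b; chars qb.
Extended square: 0.08055/0.00833333 → 9, 0.03251/0.00416667 → 7; chars 97.

PE40qb97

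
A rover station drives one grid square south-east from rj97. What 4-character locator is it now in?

AJ06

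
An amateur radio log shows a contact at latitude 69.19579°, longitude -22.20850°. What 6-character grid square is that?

HP89ve

Add 180° to longitude and 90° to latitude: 157.7915, 159.1958.
Field: lon ⌊157.7915/20⌋ = 7 → H; lat ⌊159.1958/10⌋ = 15 → P.
Square: lon ⌊17.7915/2⌋ = 8; lat ⌊9.1958/1⌋ = 9.
Subsquare: lon ⌊1.7915/0.0833333⌋ = 21 → v; lat ⌊0.1958/0.0416667⌋ = 4 → e.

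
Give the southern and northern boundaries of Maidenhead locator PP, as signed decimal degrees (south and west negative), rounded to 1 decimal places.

60.0, 70.0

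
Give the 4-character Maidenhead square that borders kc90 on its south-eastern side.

LB09

Longitude square 9; +1 → 10, wraps to 0, carry into field.
Longitude field K = 10; +1 → 11 = L.
Latitude square 0; −1 → -1, wraps to 9, carry into field.
Latitude field C = 2; −1 → 1 = B.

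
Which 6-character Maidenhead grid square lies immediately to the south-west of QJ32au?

Longitude subsquare a = 0; −1 → -1, wraps to 23 = x, carry into square.
Longitude square 3; −1 → 2.
Latitude subsquare u = 20; −1 → 19 = t.

QJ22xt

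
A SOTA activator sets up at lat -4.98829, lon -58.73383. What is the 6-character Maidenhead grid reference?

GI05pa

Shift to the Maidenhead origin (180°W, 90°S): lon 121.2662, lat 85.0117.
Field (20°×10°, letters A–R): 121.2662/20 → 6 → G, 85.0117/10 → 8 → I; chars GI.
Square (2°×1°, digits 0–9): 1.2662/2 → 0, 5.0117/1 → 5; chars 05.
Subsquare (5′×2.5′, letters a–x): 1.2662/0.0833333 → 15 → p, 0.0117/0.0416667 → 0 → a; chars pa.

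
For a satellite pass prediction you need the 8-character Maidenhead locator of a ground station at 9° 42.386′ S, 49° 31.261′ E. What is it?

LI40sh20

Shift to the Maidenhead origin (180°W, 90°S): lon 229.52102, lat 80.29357.
Field: lon ⌊229.52102/20⌋ = 11 → L; lat ⌊80.29357/10⌋ = 8 → I.
Square: lon ⌊9.52102/2⌋ = 4; lat ⌊0.29357/1⌋ = 0.
Subsquare: lon ⌊1.52102/0.0833333⌋ = 18 → s; lat ⌊0.29357/0.0416667⌋ = 7 → h.
Extended square: lon ⌊0.02102/0.00833333⌋ = 2; lat ⌊0.00190/0.00416667⌋ = 0.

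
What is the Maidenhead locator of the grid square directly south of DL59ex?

Latitude subsquare x = 23; −1 → 22 = w.
The longitude characters are unchanged.

DL59ew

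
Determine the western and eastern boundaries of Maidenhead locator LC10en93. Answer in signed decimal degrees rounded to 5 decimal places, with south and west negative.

42.40833, 42.41667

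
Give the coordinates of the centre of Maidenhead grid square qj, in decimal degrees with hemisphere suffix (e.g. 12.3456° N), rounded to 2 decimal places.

Field Q=16, J=9: +16·20° lon, +9·10° lat → SW at lon 140°, lat 0°.
Cell spans 20° lon × 10° lat. Centre is SW corner plus half of each.
latitude 5.00° N, longitude 150.00° E.

5.00° N, 150.00° E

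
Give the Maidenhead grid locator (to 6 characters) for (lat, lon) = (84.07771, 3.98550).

Shift to the Maidenhead origin (180°W, 90°S): lon 183.9855, lat 174.0777.
Field (20°×10°, letters A–R): 183.9855/20 → 9 → J, 174.0777/10 → 17 → R; chars JR.
Square (2°×1°, digits 0–9): 3.9855/2 → 1, 4.0777/1 → 4; chars 14.
Subsquare (5′×2.5′, letters a–x): 1.9855/0.0833333 → 23 → x, 0.0777/0.0416667 → 1 → b; chars xb.

JR14xb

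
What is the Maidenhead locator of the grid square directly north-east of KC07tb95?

KC07ub06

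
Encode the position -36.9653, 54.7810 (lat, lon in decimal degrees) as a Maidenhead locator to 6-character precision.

Offset from 180°W / 90°S: lon 234.7810°, lat 53.0347°.
Field (20°×10°, letters A–R): 234.7810/20 → 11 → L, 53.0347/10 → 5 → F; chars LF.
Square (2°×1°, digits 0–9): 14.7810/2 → 7, 3.0347/1 → 3; chars 73.
Subsquare (5′×2.5′, letters a–x): 0.7810/0.0833333 → 9 → j, 0.0347/0.0416667 → 0 → a; chars ja.

LF73ja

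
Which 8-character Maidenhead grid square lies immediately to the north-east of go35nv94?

Longitude extended square 9; +1 → 10, wraps to 0, carry into subsquare.
Longitude subsquare n = 13; +1 → 14 = o.
Latitude extended square 4; +1 → 5.

GO35ov05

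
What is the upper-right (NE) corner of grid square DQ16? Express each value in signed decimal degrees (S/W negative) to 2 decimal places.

Field D=3, Q=16: +3·20° lon, +16·10° lat → SW at lon -120°, lat 70°.
Square 1, 6: +1·2° lon, +6·1° lat → SW at lon -118°, lat 76°.
Cell spans 2° lon × 1° lat. NE corner is SW corner plus one full cell.
latitude 77.00, longitude -116.00.

77.00, -116.00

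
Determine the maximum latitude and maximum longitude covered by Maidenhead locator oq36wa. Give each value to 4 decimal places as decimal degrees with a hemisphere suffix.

76.0417° N, 107.9167° E

Field O=14, Q=16: +14·20° lon, +16·10° lat → SW at lon 100°, lat 70°.
Square 3, 6: +3·2° lon, +6·1° lat → SW at lon 106°, lat 76°.
Subsquare w=22, a=0: +22·0.0833333° lon, +0·0.0416667° lat → SW at lon 107.833°, lat 76°.
Cell spans 0.0833333° lon × 0.0416667° lat. NE corner is SW corner plus one full cell.
latitude 76.0417° N, longitude 107.9167° E.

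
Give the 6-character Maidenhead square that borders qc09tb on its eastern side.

Longitude subsquare t = 19; +1 → 20 = u.
The latitude characters are unchanged.

QC09ub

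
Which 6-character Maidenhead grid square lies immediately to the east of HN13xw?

HN23aw

Longitude subsquare x = 23; +1 → 24, wraps to 0 = a, carry into square.
Longitude square 1; +1 → 2.
The latitude characters are unchanged.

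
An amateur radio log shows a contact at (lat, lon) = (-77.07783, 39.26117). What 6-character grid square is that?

Shift to the Maidenhead origin (180°W, 90°S): lon 219.2612, lat 12.9222.
Field (20°×10°, letters A–R): 219.2612/20 → 10 → K, 12.9222/10 → 1 → B; chars KB.
Square (2°×1°, digits 0–9): 19.2612/2 → 9, 2.9222/1 → 2; chars 92.
Subsquare (5′×2.5′, letters a–x): 1.2612/0.0833333 → 15 → p, 0.9222/0.0416667 → 22 → w; chars pw.

KB92pw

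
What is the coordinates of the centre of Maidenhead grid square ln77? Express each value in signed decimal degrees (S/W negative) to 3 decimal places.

47.500, 55.000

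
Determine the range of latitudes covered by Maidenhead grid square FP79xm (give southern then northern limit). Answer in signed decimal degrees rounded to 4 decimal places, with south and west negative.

Field F=5, P=15: +5·20° lon, +15·10° lat → SW at lon -80°, lat 60°.
Square 7, 9: +7·2° lon, +9·1° lat → SW at lon -66°, lat 69°.
Subsquare x=23, m=12: +23·0.0833333° lon, +12·0.0416667° lat → SW at lon -64.0833°, lat 69.5°.
Cell spans 0.0833333° lon × 0.0416667° lat.
south 69.5000, north 69.5417.

69.5000, 69.5417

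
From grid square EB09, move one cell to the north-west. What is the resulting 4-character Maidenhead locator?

Longitude square 0; −1 → -1, wraps to 9, carry into field.
Longitude field E = 4; −1 → 3 = D.
Latitude square 9; +1 → 10, wraps to 0, carry into field.
Latitude field B = 1; +1 → 2 = C.

DC90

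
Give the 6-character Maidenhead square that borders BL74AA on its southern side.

BL73ax

Latitude subsquare a = 0; −1 → -1, wraps to 23 = x, carry into square.
Latitude square 4; −1 → 3.
The longitude characters are unchanged.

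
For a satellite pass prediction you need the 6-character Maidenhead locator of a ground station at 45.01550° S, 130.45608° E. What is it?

Add 180° to longitude and 90° to latitude: 310.4561, 44.9845.
Field (20°×10°, letters A–R): lon ⌊310.4561/20⌋ = 15 → P; lat ⌊44.9845/10⌋ = 4 → E.
Square (2°×1°, digits 0–9): lon ⌊10.4561/2⌋ = 5; lat ⌊4.9845/1⌋ = 4.
Subsquare (5′×2.5′, letters a–x): lon ⌊0.4561/0.0833333⌋ = 5 → f; lat ⌊0.9845/0.0416667⌋ = 23 → x.

PE54fx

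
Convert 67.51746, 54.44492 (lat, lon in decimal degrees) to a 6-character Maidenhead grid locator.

Shift to the Maidenhead origin (180°W, 90°S): lon 234.4449, lat 157.5175.
Field (20°×10°, letters A–R): lon ⌊234.4449/20⌋ = 11 → L; lat ⌊157.5175/10⌋ = 15 → P.
Square (2°×1°, digits 0–9): lon ⌊14.4449/2⌋ = 7; lat ⌊7.5175/1⌋ = 7.
Subsquare (5′×2.5′, letters a–x): lon ⌊0.4449/0.0833333⌋ = 5 → f; lat ⌊0.5175/0.0416667⌋ = 12 → m.

LP77fm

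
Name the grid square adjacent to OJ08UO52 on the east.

OJ08uo62

Longitude extended square 5; +1 → 6.
The latitude characters are unchanged.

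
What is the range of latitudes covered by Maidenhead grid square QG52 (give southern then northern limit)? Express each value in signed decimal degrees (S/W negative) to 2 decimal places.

-28.00, -27.00

Field Q=16, G=6: +16·20° lon, +6·10° lat → SW at lon 140°, lat -30°.
Square 5, 2: +5·2° lon, +2·1° lat → SW at lon 150°, lat -28°.
Cell spans 2° lon × 1° lat.
south -28.00, north -27.00.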